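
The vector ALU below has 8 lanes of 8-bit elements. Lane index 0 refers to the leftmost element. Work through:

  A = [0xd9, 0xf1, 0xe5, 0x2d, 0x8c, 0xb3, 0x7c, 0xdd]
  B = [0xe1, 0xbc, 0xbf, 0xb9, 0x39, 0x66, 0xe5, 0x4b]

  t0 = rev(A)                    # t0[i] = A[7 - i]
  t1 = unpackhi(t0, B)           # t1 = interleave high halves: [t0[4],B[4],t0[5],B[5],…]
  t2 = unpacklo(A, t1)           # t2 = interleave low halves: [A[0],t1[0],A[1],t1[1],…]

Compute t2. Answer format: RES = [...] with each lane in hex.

RES = [ 0xd9  0x2d  0xf1  0x39  0xe5  0xe5  0x2d  0x66 ]

  t0: dd 7c b3 8c 2d e5 f1 d9
  t1: 2d 39 e5 66 f1 e5 d9 4b
  t2: d9 2d f1 39 e5 e5 2d 66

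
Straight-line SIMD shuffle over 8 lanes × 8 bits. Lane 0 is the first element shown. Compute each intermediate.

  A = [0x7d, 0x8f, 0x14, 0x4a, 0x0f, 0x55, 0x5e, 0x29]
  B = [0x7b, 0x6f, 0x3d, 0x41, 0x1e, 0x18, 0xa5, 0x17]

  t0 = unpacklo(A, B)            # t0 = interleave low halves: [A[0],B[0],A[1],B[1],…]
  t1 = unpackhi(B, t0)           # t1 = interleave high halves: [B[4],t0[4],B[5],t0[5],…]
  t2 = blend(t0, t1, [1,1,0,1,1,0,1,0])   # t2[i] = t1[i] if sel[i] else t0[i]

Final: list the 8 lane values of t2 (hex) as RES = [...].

→ t0 |7d|7b|8f|6f|14|3d|4a|41|
→ t1 |1e|14|18|3d|a5|4a|17|41|
→ t2 |1e|14|8f|3d|a5|3d|17|41|

RES = [0x1e, 0x14, 0x8f, 0x3d, 0xa5, 0x3d, 0x17, 0x41]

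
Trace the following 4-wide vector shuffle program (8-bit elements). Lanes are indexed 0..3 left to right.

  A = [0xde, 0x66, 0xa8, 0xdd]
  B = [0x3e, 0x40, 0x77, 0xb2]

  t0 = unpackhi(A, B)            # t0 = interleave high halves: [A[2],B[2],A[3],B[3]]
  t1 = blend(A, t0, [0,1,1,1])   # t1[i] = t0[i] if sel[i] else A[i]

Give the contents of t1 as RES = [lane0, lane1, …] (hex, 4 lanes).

RES = [ 0xde  0x77  0xdd  0xb2 ]

t0 = [0xa8, 0x77, 0xdd, 0xb2]
t1 = [0xde, 0x77, 0xdd, 0xb2]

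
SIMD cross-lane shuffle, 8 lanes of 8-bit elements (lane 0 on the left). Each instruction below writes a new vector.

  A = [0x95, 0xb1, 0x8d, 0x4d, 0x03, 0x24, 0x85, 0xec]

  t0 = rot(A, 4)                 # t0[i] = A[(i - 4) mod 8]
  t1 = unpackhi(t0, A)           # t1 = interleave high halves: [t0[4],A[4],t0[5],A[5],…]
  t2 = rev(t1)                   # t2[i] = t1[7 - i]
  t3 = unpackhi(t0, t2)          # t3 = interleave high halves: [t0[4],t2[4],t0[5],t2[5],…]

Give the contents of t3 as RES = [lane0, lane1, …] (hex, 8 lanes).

t0 = [0x03, 0x24, 0x85, 0xec, 0x95, 0xb1, 0x8d, 0x4d]
t1 = [0x95, 0x03, 0xb1, 0x24, 0x8d, 0x85, 0x4d, 0xec]
t2 = [0xec, 0x4d, 0x85, 0x8d, 0x24, 0xb1, 0x03, 0x95]
t3 = [0x95, 0x24, 0xb1, 0xb1, 0x8d, 0x03, 0x4d, 0x95]

RES = [ 0x95  0x24  0xb1  0xb1  0x8d  0x03  0x4d  0x95 ]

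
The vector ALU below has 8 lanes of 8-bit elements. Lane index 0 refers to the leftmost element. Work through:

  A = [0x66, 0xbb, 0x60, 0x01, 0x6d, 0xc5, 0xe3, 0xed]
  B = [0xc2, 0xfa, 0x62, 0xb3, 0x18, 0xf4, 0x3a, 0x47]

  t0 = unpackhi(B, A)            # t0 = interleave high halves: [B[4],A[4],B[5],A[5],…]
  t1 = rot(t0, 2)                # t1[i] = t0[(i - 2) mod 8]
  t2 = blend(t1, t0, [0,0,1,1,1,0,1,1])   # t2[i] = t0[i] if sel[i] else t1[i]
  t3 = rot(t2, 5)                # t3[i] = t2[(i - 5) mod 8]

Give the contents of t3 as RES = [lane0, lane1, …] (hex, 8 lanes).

→ t0 |18|6d|f4|c5|3a|e3|47|ed|
→ t1 |47|ed|18|6d|f4|c5|3a|e3|
→ t2 |47|ed|f4|c5|3a|c5|47|ed|
→ t3 |c5|3a|c5|47|ed|47|ed|f4|

RES = [0xc5, 0x3a, 0xc5, 0x47, 0xed, 0x47, 0xed, 0xf4]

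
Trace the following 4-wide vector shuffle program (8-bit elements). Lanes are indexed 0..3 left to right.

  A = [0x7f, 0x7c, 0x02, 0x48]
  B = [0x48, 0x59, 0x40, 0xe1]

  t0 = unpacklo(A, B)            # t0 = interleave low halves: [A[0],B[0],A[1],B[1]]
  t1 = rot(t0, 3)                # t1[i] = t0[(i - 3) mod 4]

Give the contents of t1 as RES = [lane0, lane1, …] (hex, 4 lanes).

RES = [ 0x48  0x7c  0x59  0x7f ]

  t0: 7f 48 7c 59
  t1: 48 7c 59 7f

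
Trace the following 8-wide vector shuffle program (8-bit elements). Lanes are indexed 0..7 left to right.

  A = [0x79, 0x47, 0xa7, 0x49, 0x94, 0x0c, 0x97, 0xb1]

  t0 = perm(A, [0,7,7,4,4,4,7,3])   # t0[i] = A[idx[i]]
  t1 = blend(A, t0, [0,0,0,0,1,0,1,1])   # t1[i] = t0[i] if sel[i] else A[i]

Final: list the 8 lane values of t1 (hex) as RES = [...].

t0 = [0x79, 0xb1, 0xb1, 0x94, 0x94, 0x94, 0xb1, 0x49]
t1 = [0x79, 0x47, 0xa7, 0x49, 0x94, 0x0c, 0xb1, 0x49]

RES = [0x79, 0x47, 0xa7, 0x49, 0x94, 0x0c, 0xb1, 0x49]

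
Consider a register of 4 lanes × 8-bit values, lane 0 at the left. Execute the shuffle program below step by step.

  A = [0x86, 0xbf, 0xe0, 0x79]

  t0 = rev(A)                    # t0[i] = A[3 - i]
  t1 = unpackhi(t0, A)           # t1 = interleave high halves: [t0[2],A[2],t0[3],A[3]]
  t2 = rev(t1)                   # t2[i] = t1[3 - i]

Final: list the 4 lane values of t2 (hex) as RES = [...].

RES = [0x79, 0x86, 0xe0, 0xbf]

→ t0 |79|e0|bf|86|
→ t1 |bf|e0|86|79|
→ t2 |79|86|e0|bf|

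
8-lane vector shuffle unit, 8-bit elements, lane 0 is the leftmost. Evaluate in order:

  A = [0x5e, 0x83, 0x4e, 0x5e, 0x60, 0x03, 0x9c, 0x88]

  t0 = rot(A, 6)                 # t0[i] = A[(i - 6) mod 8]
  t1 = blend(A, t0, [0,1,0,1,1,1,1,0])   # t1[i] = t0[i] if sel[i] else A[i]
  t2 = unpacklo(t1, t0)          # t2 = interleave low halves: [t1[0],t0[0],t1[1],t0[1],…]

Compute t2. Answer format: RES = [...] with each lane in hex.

RES = [ 0x5e  0x4e  0x5e  0x5e  0x4e  0x60  0x03  0x03 ]

  t0: 4e 5e 60 03 9c 88 5e 83
  t1: 5e 5e 4e 03 9c 88 5e 88
  t2: 5e 4e 5e 5e 4e 60 03 03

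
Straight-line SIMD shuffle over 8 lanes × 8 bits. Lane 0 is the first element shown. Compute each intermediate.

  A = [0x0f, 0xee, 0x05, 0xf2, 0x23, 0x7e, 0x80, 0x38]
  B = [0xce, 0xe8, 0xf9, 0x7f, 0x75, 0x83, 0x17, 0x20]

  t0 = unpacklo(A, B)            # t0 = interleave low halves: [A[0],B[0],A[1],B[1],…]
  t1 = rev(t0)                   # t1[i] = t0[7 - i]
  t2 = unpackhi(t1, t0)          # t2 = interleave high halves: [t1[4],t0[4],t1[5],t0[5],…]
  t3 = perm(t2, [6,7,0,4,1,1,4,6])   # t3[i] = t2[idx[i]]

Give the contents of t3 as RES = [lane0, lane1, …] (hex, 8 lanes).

t0 = [0x0f, 0xce, 0xee, 0xe8, 0x05, 0xf9, 0xf2, 0x7f]
t1 = [0x7f, 0xf2, 0xf9, 0x05, 0xe8, 0xee, 0xce, 0x0f]
t2 = [0xe8, 0x05, 0xee, 0xf9, 0xce, 0xf2, 0x0f, 0x7f]
t3 = [0x0f, 0x7f, 0xe8, 0xce, 0x05, 0x05, 0xce, 0x0f]

RES = [ 0x0f  0x7f  0xe8  0xce  0x05  0x05  0xce  0x0f ]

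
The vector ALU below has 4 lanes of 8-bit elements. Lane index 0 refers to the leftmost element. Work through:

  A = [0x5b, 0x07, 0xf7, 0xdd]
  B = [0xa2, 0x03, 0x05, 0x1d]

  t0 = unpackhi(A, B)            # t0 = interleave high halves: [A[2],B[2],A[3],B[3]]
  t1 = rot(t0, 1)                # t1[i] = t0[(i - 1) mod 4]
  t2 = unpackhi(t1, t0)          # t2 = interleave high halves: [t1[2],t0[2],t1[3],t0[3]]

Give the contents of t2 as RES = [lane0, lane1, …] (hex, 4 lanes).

  t0: f7 05 dd 1d
  t1: 1d f7 05 dd
  t2: 05 dd dd 1d

RES = [0x05, 0xdd, 0xdd, 0x1d]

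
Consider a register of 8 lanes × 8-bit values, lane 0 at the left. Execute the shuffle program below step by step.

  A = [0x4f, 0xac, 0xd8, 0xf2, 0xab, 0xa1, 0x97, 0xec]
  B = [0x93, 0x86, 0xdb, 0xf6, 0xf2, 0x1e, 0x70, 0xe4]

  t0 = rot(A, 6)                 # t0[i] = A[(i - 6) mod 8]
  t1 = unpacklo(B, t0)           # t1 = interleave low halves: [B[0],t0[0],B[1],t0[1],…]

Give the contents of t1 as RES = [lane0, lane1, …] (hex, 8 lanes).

RES = [ 0x93  0xd8  0x86  0xf2  0xdb  0xab  0xf6  0xa1 ]

→ t0 |d8|f2|ab|a1|97|ec|4f|ac|
→ t1 |93|d8|86|f2|db|ab|f6|a1|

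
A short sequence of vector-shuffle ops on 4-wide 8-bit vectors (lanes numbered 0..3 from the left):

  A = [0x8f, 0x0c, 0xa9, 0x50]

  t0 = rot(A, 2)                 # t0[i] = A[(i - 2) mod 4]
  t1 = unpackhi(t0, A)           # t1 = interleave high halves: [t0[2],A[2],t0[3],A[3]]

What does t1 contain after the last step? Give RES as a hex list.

RES = [0x8f, 0xa9, 0x0c, 0x50]

t0 = [0xa9, 0x50, 0x8f, 0x0c]
t1 = [0x8f, 0xa9, 0x0c, 0x50]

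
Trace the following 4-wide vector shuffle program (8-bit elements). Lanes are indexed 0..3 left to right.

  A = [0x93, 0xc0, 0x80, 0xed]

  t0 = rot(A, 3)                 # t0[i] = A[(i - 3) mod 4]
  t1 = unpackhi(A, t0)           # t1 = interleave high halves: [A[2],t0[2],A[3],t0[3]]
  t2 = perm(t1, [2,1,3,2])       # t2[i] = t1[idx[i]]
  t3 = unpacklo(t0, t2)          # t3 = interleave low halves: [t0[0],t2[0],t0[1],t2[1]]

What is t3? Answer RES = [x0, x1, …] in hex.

RES = [ 0xc0  0xed  0x80  0xed ]

→ t0 |c0|80|ed|93|
→ t1 |80|ed|ed|93|
→ t2 |ed|ed|93|ed|
→ t3 |c0|ed|80|ed|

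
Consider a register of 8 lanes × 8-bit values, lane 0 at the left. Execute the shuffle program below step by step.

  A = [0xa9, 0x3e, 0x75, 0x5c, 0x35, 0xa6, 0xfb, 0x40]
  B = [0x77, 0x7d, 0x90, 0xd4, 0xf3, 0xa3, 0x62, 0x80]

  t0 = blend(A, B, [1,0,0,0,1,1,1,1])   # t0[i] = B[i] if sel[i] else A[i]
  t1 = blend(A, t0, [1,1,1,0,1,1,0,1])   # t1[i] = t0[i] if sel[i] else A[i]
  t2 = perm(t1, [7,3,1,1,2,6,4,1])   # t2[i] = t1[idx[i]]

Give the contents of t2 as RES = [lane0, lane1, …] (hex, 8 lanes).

  t0: 77 3e 75 5c f3 a3 62 80
  t1: 77 3e 75 5c f3 a3 fb 80
  t2: 80 5c 3e 3e 75 fb f3 3e

RES = [0x80, 0x5c, 0x3e, 0x3e, 0x75, 0xfb, 0xf3, 0x3e]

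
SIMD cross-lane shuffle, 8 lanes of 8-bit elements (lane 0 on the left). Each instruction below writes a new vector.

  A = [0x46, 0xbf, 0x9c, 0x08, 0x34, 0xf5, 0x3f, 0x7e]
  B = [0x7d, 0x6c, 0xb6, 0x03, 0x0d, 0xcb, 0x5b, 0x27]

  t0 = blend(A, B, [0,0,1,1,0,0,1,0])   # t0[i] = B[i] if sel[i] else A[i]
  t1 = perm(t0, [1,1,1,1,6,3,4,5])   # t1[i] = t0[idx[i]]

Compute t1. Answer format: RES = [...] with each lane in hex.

  t0: 46 bf b6 03 34 f5 5b 7e
  t1: bf bf bf bf 5b 03 34 f5

RES = [ 0xbf  0xbf  0xbf  0xbf  0x5b  0x03  0x34  0xf5 ]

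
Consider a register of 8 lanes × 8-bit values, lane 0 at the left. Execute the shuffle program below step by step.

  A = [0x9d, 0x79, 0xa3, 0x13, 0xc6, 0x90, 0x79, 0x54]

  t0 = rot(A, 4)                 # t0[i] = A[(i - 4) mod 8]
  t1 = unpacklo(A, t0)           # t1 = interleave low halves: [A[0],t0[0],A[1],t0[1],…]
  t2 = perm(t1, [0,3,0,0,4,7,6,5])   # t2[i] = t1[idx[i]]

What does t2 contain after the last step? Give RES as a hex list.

RES = [ 0x9d  0x90  0x9d  0x9d  0xa3  0x54  0x13  0x79 ]

  t0: c6 90 79 54 9d 79 a3 13
  t1: 9d c6 79 90 a3 79 13 54
  t2: 9d 90 9d 9d a3 54 13 79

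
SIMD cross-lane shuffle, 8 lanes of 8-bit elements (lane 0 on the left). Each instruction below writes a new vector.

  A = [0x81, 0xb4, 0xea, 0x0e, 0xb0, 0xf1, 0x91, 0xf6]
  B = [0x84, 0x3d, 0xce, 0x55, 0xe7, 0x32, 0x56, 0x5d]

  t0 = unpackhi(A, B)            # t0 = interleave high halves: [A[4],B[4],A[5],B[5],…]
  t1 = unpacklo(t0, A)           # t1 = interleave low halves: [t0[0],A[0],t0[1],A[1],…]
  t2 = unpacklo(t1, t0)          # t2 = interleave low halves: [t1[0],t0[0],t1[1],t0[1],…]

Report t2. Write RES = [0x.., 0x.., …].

RES = [0xb0, 0xb0, 0x81, 0xe7, 0xe7, 0xf1, 0xb4, 0x32]

  t0: b0 e7 f1 32 91 56 f6 5d
  t1: b0 81 e7 b4 f1 ea 32 0e
  t2: b0 b0 81 e7 e7 f1 b4 32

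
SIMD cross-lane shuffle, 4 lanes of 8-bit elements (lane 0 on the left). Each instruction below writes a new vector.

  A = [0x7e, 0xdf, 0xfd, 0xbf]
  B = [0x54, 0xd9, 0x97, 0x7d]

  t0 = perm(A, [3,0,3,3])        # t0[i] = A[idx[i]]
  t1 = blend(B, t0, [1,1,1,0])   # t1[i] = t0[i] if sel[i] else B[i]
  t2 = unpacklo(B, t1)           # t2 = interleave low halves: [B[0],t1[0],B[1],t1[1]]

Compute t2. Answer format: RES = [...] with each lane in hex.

t0 = [0xbf, 0x7e, 0xbf, 0xbf]
t1 = [0xbf, 0x7e, 0xbf, 0x7d]
t2 = [0x54, 0xbf, 0xd9, 0x7e]

RES = [0x54, 0xbf, 0xd9, 0x7e]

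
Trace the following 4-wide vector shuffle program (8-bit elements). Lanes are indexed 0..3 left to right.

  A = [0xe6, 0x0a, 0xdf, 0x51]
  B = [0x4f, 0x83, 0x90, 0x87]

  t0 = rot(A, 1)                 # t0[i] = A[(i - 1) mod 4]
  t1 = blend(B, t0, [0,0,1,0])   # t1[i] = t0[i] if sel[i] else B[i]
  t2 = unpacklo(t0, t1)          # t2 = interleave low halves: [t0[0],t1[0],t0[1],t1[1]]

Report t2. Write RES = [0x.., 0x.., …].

RES = [ 0x51  0x4f  0xe6  0x83 ]

→ t0 |51|e6|0a|df|
→ t1 |4f|83|0a|87|
→ t2 |51|4f|e6|83|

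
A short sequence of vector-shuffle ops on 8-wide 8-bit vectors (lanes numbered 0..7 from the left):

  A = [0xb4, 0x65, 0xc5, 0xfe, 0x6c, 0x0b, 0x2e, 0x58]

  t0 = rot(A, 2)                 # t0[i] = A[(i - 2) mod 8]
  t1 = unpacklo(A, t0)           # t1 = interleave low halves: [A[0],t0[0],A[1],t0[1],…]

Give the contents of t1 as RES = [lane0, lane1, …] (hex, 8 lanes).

  t0: 2e 58 b4 65 c5 fe 6c 0b
  t1: b4 2e 65 58 c5 b4 fe 65

RES = [0xb4, 0x2e, 0x65, 0x58, 0xc5, 0xb4, 0xfe, 0x65]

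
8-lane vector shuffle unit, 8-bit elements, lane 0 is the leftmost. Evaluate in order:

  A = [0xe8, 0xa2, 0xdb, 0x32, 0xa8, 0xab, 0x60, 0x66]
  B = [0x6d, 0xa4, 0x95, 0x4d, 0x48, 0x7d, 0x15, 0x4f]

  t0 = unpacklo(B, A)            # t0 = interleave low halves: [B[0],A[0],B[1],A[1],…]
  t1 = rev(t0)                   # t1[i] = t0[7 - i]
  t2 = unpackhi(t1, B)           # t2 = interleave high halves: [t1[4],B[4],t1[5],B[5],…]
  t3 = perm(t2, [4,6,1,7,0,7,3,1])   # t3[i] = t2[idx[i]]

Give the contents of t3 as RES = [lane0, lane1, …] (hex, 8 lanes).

→ t0 |6d|e8|a4|a2|95|db|4d|32|
→ t1 |32|4d|db|95|a2|a4|e8|6d|
→ t2 |a2|48|a4|7d|e8|15|6d|4f|
→ t3 |e8|6d|48|4f|a2|4f|7d|48|

RES = [0xe8, 0x6d, 0x48, 0x4f, 0xa2, 0x4f, 0x7d, 0x48]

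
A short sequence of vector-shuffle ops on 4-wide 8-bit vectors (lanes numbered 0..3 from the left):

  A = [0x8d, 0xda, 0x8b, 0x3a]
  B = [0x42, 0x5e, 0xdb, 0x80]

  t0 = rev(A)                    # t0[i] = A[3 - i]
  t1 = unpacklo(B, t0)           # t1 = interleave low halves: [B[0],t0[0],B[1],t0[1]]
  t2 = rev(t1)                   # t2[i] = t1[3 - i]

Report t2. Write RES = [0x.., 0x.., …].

RES = [0x8b, 0x5e, 0x3a, 0x42]

t0 = [0x3a, 0x8b, 0xda, 0x8d]
t1 = [0x42, 0x3a, 0x5e, 0x8b]
t2 = [0x8b, 0x5e, 0x3a, 0x42]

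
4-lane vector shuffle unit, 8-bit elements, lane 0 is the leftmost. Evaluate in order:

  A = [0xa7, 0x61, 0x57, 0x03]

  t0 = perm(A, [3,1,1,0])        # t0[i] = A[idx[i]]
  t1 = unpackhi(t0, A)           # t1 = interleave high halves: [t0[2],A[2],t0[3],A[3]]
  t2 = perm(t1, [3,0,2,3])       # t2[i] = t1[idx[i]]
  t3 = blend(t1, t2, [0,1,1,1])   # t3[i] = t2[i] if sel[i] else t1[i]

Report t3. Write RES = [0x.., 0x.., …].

  t0: 03 61 61 a7
  t1: 61 57 a7 03
  t2: 03 61 a7 03
  t3: 61 61 a7 03

RES = [ 0x61  0x61  0xa7  0x03 ]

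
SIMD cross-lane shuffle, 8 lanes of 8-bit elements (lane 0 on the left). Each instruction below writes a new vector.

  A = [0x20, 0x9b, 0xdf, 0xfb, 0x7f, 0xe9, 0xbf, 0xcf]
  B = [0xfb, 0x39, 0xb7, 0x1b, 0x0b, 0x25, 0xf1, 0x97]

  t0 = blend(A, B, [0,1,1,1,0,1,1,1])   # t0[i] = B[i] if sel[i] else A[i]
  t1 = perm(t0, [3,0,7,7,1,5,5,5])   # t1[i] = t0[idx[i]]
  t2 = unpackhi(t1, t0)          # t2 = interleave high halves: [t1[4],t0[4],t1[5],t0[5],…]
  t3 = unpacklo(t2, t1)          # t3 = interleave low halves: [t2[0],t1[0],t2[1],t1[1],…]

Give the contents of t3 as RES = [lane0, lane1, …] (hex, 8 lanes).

t0 = [0x20, 0x39, 0xb7, 0x1b, 0x7f, 0x25, 0xf1, 0x97]
t1 = [0x1b, 0x20, 0x97, 0x97, 0x39, 0x25, 0x25, 0x25]
t2 = [0x39, 0x7f, 0x25, 0x25, 0x25, 0xf1, 0x25, 0x97]
t3 = [0x39, 0x1b, 0x7f, 0x20, 0x25, 0x97, 0x25, 0x97]

RES = [0x39, 0x1b, 0x7f, 0x20, 0x25, 0x97, 0x25, 0x97]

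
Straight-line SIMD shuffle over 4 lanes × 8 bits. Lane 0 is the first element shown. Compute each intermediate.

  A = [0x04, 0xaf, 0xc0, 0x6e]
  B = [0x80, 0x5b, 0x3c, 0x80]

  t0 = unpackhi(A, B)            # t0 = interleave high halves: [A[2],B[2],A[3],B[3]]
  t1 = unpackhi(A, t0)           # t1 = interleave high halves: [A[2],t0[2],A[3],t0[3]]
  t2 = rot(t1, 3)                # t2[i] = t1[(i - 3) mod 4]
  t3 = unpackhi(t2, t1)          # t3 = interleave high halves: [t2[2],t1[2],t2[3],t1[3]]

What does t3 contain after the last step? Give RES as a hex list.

RES = [ 0x80  0x6e  0xc0  0x80 ]

t0 = [0xc0, 0x3c, 0x6e, 0x80]
t1 = [0xc0, 0x6e, 0x6e, 0x80]
t2 = [0x6e, 0x6e, 0x80, 0xc0]
t3 = [0x80, 0x6e, 0xc0, 0x80]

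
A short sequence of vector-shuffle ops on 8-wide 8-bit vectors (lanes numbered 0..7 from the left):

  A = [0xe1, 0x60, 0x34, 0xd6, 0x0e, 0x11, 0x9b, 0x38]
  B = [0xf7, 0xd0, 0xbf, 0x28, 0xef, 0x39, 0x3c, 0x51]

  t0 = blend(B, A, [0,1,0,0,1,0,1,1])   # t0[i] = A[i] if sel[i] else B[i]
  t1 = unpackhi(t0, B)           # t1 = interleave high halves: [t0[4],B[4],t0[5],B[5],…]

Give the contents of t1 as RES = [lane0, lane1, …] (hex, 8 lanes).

→ t0 |f7|60|bf|28|0e|39|9b|38|
→ t1 |0e|ef|39|39|9b|3c|38|51|

RES = [0x0e, 0xef, 0x39, 0x39, 0x9b, 0x3c, 0x38, 0x51]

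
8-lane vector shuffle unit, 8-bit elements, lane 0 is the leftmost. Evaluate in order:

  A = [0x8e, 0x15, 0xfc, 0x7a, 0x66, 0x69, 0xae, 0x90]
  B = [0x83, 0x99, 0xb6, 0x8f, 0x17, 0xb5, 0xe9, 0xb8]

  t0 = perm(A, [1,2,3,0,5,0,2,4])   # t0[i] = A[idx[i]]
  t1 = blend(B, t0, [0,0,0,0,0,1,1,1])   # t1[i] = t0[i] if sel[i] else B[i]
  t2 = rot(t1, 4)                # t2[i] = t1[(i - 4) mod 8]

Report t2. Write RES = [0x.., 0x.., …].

  t0: 15 fc 7a 8e 69 8e fc 66
  t1: 83 99 b6 8f 17 8e fc 66
  t2: 17 8e fc 66 83 99 b6 8f

RES = [0x17, 0x8e, 0xfc, 0x66, 0x83, 0x99, 0xb6, 0x8f]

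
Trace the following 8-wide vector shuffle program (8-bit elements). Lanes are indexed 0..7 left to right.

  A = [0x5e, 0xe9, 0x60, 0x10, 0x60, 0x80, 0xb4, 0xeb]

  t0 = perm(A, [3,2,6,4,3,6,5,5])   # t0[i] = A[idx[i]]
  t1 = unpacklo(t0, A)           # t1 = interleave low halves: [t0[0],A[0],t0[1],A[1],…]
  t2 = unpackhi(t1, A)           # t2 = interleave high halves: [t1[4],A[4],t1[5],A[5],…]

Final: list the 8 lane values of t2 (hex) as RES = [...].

t0 = [0x10, 0x60, 0xb4, 0x60, 0x10, 0xb4, 0x80, 0x80]
t1 = [0x10, 0x5e, 0x60, 0xe9, 0xb4, 0x60, 0x60, 0x10]
t2 = [0xb4, 0x60, 0x60, 0x80, 0x60, 0xb4, 0x10, 0xeb]

RES = [ 0xb4  0x60  0x60  0x80  0x60  0xb4  0x10  0xeb ]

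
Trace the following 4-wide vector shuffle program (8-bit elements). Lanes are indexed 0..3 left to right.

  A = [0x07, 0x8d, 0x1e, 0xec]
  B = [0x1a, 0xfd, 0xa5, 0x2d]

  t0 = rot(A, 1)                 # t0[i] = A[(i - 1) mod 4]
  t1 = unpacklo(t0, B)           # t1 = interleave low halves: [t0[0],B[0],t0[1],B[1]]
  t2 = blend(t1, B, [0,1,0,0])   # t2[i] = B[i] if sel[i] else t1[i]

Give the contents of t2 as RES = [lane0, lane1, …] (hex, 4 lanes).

RES = [ 0xec  0xfd  0x07  0xfd ]

  t0: ec 07 8d 1e
  t1: ec 1a 07 fd
  t2: ec fd 07 fd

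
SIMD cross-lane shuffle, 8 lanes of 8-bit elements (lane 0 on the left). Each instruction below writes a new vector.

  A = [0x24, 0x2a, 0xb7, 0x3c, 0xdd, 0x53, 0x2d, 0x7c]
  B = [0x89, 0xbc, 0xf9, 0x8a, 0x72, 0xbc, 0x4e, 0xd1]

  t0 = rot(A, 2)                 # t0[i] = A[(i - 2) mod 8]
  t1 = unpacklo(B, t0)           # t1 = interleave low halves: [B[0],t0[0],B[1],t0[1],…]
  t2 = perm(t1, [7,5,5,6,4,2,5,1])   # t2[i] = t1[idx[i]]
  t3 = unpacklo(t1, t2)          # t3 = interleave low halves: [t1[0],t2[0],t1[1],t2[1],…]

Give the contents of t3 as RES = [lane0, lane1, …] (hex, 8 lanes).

t0 = [0x2d, 0x7c, 0x24, 0x2a, 0xb7, 0x3c, 0xdd, 0x53]
t1 = [0x89, 0x2d, 0xbc, 0x7c, 0xf9, 0x24, 0x8a, 0x2a]
t2 = [0x2a, 0x24, 0x24, 0x8a, 0xf9, 0xbc, 0x24, 0x2d]
t3 = [0x89, 0x2a, 0x2d, 0x24, 0xbc, 0x24, 0x7c, 0x8a]

RES = [0x89, 0x2a, 0x2d, 0x24, 0xbc, 0x24, 0x7c, 0x8a]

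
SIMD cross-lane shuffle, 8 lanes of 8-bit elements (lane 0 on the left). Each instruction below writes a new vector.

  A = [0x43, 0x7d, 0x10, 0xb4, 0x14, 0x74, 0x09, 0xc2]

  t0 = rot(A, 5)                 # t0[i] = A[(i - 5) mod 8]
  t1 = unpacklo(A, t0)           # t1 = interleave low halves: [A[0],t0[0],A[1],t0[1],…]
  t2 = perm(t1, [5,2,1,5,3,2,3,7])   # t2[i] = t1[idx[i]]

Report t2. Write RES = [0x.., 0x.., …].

  t0: b4 14 74 09 c2 43 7d 10
  t1: 43 b4 7d 14 10 74 b4 09
  t2: 74 7d b4 74 14 7d 14 09

RES = [0x74, 0x7d, 0xb4, 0x74, 0x14, 0x7d, 0x14, 0x09]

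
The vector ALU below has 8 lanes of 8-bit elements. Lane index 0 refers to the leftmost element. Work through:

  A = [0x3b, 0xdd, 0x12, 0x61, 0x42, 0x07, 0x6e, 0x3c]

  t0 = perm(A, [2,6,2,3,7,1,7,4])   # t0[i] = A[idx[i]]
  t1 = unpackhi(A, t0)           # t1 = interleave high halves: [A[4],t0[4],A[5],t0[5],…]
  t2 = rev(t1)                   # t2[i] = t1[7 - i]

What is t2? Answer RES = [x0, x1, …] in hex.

→ t0 |12|6e|12|61|3c|dd|3c|42|
→ t1 |42|3c|07|dd|6e|3c|3c|42|
→ t2 |42|3c|3c|6e|dd|07|3c|42|

RES = [ 0x42  0x3c  0x3c  0x6e  0xdd  0x07  0x3c  0x42 ]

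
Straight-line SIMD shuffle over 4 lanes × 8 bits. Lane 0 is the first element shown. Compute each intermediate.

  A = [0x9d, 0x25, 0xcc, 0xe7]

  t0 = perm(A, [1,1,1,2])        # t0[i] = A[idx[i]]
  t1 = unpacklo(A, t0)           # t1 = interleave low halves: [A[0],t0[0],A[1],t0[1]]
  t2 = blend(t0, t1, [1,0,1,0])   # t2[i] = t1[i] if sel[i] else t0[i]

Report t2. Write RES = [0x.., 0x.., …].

RES = [0x9d, 0x25, 0x25, 0xcc]

→ t0 |25|25|25|cc|
→ t1 |9d|25|25|25|
→ t2 |9d|25|25|cc|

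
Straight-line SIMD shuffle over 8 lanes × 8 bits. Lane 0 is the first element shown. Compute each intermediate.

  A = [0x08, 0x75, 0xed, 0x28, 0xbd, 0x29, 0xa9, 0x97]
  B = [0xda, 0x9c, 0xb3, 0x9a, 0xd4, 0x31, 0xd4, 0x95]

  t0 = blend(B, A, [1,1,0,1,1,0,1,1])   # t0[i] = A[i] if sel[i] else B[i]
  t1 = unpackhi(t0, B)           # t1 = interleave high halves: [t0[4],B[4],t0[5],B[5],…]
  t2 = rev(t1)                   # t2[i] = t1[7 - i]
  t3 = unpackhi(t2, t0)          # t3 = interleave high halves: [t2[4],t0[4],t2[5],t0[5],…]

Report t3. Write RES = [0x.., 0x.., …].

t0 = [0x08, 0x75, 0xb3, 0x28, 0xbd, 0x31, 0xa9, 0x97]
t1 = [0xbd, 0xd4, 0x31, 0x31, 0xa9, 0xd4, 0x97, 0x95]
t2 = [0x95, 0x97, 0xd4, 0xa9, 0x31, 0x31, 0xd4, 0xbd]
t3 = [0x31, 0xbd, 0x31, 0x31, 0xd4, 0xa9, 0xbd, 0x97]

RES = [0x31, 0xbd, 0x31, 0x31, 0xd4, 0xa9, 0xbd, 0x97]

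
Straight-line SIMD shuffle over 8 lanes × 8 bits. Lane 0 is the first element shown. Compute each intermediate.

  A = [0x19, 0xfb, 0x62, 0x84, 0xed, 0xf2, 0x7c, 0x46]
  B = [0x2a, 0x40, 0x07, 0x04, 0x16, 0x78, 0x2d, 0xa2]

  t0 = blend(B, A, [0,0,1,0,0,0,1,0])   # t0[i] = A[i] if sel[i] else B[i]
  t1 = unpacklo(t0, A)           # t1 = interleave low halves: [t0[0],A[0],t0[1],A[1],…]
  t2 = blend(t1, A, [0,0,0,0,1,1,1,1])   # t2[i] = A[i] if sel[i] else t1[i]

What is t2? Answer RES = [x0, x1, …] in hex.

  t0: 2a 40 62 04 16 78 7c a2
  t1: 2a 19 40 fb 62 62 04 84
  t2: 2a 19 40 fb ed f2 7c 46

RES = [ 0x2a  0x19  0x40  0xfb  0xed  0xf2  0x7c  0x46 ]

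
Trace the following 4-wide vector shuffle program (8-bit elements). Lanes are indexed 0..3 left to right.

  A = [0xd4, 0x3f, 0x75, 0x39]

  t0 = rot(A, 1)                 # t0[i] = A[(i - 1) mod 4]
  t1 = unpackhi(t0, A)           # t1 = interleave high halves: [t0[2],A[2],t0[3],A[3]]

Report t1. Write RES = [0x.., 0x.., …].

→ t0 |39|d4|3f|75|
→ t1 |3f|75|75|39|

RES = [ 0x3f  0x75  0x75  0x39 ]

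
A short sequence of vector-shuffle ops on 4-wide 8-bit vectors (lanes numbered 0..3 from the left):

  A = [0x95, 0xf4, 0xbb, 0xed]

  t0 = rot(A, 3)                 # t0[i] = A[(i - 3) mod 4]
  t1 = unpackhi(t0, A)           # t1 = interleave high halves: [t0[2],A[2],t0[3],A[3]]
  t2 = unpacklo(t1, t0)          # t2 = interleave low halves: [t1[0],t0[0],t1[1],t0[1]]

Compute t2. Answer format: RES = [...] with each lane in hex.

RES = [ 0xed  0xf4  0xbb  0xbb ]

  t0: f4 bb ed 95
  t1: ed bb 95 ed
  t2: ed f4 bb bb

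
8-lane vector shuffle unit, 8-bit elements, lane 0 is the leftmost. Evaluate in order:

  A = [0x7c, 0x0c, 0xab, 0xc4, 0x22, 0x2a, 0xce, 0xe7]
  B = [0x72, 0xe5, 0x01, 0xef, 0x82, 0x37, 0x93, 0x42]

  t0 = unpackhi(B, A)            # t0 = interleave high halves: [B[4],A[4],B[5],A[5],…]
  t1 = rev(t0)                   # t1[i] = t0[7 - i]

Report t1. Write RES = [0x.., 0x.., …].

  t0: 82 22 37 2a 93 ce 42 e7
  t1: e7 42 ce 93 2a 37 22 82

RES = [0xe7, 0x42, 0xce, 0x93, 0x2a, 0x37, 0x22, 0x82]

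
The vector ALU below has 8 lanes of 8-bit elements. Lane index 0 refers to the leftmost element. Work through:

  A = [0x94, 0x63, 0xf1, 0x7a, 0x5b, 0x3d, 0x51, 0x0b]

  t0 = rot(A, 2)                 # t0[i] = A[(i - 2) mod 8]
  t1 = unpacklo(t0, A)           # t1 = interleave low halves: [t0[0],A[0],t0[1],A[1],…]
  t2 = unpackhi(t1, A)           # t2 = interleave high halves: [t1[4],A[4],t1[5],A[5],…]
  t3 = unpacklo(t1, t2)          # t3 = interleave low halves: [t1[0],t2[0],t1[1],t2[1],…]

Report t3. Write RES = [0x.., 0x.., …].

RES = [0x51, 0x94, 0x94, 0x5b, 0x0b, 0xf1, 0x63, 0x3d]

→ t0 |51|0b|94|63|f1|7a|5b|3d|
→ t1 |51|94|0b|63|94|f1|63|7a|
→ t2 |94|5b|f1|3d|63|51|7a|0b|
→ t3 |51|94|94|5b|0b|f1|63|3d|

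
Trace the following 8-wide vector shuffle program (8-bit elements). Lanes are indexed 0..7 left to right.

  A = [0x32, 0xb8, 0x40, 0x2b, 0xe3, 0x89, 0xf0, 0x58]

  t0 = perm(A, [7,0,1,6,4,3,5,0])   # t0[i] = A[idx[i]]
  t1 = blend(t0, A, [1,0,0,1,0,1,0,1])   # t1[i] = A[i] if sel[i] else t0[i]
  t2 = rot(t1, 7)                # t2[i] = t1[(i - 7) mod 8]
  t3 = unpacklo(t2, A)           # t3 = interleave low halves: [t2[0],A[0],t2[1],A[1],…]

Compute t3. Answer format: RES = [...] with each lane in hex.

RES = [0x32, 0x32, 0xb8, 0xb8, 0x2b, 0x40, 0xe3, 0x2b]

→ t0 |58|32|b8|f0|e3|2b|89|32|
→ t1 |32|32|b8|2b|e3|89|89|58|
→ t2 |32|b8|2b|e3|89|89|58|32|
→ t3 |32|32|b8|b8|2b|40|e3|2b|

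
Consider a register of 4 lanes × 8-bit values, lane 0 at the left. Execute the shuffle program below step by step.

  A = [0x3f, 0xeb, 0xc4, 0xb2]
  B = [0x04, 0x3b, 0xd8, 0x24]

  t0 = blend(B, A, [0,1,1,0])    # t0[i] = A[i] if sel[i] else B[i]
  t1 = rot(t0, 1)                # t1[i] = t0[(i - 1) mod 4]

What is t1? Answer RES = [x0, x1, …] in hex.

→ t0 |04|eb|c4|24|
→ t1 |24|04|eb|c4|

RES = [0x24, 0x04, 0xeb, 0xc4]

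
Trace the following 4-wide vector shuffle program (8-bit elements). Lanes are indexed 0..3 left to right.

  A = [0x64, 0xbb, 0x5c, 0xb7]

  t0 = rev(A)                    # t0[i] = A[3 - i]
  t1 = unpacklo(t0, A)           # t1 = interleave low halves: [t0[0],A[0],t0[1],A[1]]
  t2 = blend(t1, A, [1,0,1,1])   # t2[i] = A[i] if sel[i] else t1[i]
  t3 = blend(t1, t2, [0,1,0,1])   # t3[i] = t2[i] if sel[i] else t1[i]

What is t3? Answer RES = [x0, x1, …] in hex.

RES = [0xb7, 0x64, 0x5c, 0xb7]

→ t0 |b7|5c|bb|64|
→ t1 |b7|64|5c|bb|
→ t2 |64|64|5c|b7|
→ t3 |b7|64|5c|b7|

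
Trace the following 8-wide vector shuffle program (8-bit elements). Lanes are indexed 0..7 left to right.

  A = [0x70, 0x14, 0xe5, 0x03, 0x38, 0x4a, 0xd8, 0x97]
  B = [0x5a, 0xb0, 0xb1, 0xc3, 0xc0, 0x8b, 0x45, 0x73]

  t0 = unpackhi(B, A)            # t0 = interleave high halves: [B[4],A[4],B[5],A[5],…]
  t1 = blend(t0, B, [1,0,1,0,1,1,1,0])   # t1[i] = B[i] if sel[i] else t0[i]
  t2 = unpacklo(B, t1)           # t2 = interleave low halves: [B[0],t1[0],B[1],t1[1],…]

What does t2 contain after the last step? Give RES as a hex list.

t0 = [0xc0, 0x38, 0x8b, 0x4a, 0x45, 0xd8, 0x73, 0x97]
t1 = [0x5a, 0x38, 0xb1, 0x4a, 0xc0, 0x8b, 0x45, 0x97]
t2 = [0x5a, 0x5a, 0xb0, 0x38, 0xb1, 0xb1, 0xc3, 0x4a]

RES = [ 0x5a  0x5a  0xb0  0x38  0xb1  0xb1  0xc3  0x4a ]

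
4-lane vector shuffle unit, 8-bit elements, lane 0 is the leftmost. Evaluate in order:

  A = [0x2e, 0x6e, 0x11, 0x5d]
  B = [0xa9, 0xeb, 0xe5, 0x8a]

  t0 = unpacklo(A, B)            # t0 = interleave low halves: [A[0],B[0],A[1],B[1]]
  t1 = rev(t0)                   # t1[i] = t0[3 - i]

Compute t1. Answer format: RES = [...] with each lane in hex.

RES = [0xeb, 0x6e, 0xa9, 0x2e]

→ t0 |2e|a9|6e|eb|
→ t1 |eb|6e|a9|2e|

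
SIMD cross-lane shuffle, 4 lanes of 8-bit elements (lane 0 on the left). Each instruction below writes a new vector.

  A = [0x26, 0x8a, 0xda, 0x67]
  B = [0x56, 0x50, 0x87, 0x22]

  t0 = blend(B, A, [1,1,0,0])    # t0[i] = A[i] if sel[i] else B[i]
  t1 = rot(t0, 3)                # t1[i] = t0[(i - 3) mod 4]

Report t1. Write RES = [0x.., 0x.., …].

RES = [ 0x8a  0x87  0x22  0x26 ]

t0 = [0x26, 0x8a, 0x87, 0x22]
t1 = [0x8a, 0x87, 0x22, 0x26]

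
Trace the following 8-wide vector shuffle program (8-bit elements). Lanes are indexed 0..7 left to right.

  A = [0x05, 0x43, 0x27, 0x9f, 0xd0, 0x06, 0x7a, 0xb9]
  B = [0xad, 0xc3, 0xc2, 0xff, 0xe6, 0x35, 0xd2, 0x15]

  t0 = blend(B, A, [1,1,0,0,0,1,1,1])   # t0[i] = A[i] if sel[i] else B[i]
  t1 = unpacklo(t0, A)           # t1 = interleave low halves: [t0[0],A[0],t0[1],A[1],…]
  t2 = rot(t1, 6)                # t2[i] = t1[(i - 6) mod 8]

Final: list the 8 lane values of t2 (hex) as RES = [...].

t0 = [0x05, 0x43, 0xc2, 0xff, 0xe6, 0x06, 0x7a, 0xb9]
t1 = [0x05, 0x05, 0x43, 0x43, 0xc2, 0x27, 0xff, 0x9f]
t2 = [0x43, 0x43, 0xc2, 0x27, 0xff, 0x9f, 0x05, 0x05]

RES = [ 0x43  0x43  0xc2  0x27  0xff  0x9f  0x05  0x05 ]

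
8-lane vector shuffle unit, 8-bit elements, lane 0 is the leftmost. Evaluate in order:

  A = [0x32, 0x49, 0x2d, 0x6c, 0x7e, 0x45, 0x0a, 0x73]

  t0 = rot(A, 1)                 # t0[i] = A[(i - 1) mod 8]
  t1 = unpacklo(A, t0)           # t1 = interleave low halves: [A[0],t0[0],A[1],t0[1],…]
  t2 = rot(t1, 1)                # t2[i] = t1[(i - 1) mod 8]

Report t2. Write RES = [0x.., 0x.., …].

  t0: 73 32 49 2d 6c 7e 45 0a
  t1: 32 73 49 32 2d 49 6c 2d
  t2: 2d 32 73 49 32 2d 49 6c

RES = [ 0x2d  0x32  0x73  0x49  0x32  0x2d  0x49  0x6c ]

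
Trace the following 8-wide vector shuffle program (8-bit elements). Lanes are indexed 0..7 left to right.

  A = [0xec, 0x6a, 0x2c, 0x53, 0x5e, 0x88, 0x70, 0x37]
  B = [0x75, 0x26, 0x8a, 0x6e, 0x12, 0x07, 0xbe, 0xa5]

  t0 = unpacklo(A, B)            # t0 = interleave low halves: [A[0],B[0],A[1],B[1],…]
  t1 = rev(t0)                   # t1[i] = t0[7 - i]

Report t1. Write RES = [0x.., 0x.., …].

RES = [0x6e, 0x53, 0x8a, 0x2c, 0x26, 0x6a, 0x75, 0xec]

t0 = [0xec, 0x75, 0x6a, 0x26, 0x2c, 0x8a, 0x53, 0x6e]
t1 = [0x6e, 0x53, 0x8a, 0x2c, 0x26, 0x6a, 0x75, 0xec]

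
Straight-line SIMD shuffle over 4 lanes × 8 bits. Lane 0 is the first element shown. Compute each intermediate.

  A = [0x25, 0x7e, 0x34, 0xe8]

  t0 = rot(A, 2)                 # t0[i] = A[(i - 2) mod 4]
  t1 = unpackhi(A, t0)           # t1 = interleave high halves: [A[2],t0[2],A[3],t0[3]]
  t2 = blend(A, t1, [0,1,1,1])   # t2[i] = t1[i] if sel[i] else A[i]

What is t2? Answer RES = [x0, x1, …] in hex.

  t0: 34 e8 25 7e
  t1: 34 25 e8 7e
  t2: 25 25 e8 7e

RES = [ 0x25  0x25  0xe8  0x7e ]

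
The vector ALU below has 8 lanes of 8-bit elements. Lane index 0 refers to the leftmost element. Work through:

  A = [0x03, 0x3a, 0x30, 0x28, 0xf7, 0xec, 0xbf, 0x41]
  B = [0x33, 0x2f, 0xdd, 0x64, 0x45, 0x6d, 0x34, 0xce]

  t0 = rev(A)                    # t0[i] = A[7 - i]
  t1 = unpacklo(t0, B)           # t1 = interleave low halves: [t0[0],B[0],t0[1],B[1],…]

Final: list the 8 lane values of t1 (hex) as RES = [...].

RES = [0x41, 0x33, 0xbf, 0x2f, 0xec, 0xdd, 0xf7, 0x64]

→ t0 |41|bf|ec|f7|28|30|3a|03|
→ t1 |41|33|bf|2f|ec|dd|f7|64|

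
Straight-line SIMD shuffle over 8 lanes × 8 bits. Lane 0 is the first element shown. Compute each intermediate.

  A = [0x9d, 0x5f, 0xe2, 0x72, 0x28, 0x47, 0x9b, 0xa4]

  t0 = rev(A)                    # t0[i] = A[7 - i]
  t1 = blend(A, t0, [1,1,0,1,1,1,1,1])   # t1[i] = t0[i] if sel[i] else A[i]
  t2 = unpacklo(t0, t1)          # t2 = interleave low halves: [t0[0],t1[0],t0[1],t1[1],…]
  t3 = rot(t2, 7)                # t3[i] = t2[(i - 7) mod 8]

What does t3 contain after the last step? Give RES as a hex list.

t0 = [0xa4, 0x9b, 0x47, 0x28, 0x72, 0xe2, 0x5f, 0x9d]
t1 = [0xa4, 0x9b, 0xe2, 0x28, 0x72, 0xe2, 0x5f, 0x9d]
t2 = [0xa4, 0xa4, 0x9b, 0x9b, 0x47, 0xe2, 0x28, 0x28]
t3 = [0xa4, 0x9b, 0x9b, 0x47, 0xe2, 0x28, 0x28, 0xa4]

RES = [ 0xa4  0x9b  0x9b  0x47  0xe2  0x28  0x28  0xa4 ]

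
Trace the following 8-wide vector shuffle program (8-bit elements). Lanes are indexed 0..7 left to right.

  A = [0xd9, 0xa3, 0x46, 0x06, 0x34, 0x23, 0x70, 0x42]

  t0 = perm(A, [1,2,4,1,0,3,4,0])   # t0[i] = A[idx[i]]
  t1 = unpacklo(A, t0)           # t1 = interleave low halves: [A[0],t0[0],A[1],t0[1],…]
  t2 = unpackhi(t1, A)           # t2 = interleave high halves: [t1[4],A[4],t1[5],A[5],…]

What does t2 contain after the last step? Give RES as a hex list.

t0 = [0xa3, 0x46, 0x34, 0xa3, 0xd9, 0x06, 0x34, 0xd9]
t1 = [0xd9, 0xa3, 0xa3, 0x46, 0x46, 0x34, 0x06, 0xa3]
t2 = [0x46, 0x34, 0x34, 0x23, 0x06, 0x70, 0xa3, 0x42]

RES = [0x46, 0x34, 0x34, 0x23, 0x06, 0x70, 0xa3, 0x42]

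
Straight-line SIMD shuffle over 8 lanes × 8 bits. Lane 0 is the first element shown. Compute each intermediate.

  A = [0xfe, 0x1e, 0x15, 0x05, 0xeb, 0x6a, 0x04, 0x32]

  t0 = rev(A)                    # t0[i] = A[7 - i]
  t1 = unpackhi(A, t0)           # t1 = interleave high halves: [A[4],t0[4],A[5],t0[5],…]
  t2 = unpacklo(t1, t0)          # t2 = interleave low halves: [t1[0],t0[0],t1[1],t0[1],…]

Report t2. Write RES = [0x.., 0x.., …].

  t0: 32 04 6a eb 05 15 1e fe
  t1: eb 05 6a 15 04 1e 32 fe
  t2: eb 32 05 04 6a 6a 15 eb

RES = [0xeb, 0x32, 0x05, 0x04, 0x6a, 0x6a, 0x15, 0xeb]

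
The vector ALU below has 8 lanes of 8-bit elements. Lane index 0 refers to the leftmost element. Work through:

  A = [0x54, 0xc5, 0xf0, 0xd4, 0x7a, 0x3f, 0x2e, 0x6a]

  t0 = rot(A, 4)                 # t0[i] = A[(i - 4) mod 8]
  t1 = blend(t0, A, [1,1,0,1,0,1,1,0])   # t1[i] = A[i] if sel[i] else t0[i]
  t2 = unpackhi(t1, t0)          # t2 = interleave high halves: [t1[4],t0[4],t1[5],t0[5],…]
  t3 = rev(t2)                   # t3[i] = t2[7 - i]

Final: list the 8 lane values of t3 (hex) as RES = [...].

t0 = [0x7a, 0x3f, 0x2e, 0x6a, 0x54, 0xc5, 0xf0, 0xd4]
t1 = [0x54, 0xc5, 0x2e, 0xd4, 0x54, 0x3f, 0x2e, 0xd4]
t2 = [0x54, 0x54, 0x3f, 0xc5, 0x2e, 0xf0, 0xd4, 0xd4]
t3 = [0xd4, 0xd4, 0xf0, 0x2e, 0xc5, 0x3f, 0x54, 0x54]

RES = [ 0xd4  0xd4  0xf0  0x2e  0xc5  0x3f  0x54  0x54 ]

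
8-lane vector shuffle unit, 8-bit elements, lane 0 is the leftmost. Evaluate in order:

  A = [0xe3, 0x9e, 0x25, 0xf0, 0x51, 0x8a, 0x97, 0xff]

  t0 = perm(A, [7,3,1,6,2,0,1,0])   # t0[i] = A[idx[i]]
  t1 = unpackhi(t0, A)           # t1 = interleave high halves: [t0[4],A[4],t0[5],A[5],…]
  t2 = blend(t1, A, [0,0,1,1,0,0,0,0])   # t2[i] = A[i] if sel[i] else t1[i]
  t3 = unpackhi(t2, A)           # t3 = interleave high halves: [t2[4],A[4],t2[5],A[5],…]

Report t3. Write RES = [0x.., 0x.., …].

t0 = [0xff, 0xf0, 0x9e, 0x97, 0x25, 0xe3, 0x9e, 0xe3]
t1 = [0x25, 0x51, 0xe3, 0x8a, 0x9e, 0x97, 0xe3, 0xff]
t2 = [0x25, 0x51, 0x25, 0xf0, 0x9e, 0x97, 0xe3, 0xff]
t3 = [0x9e, 0x51, 0x97, 0x8a, 0xe3, 0x97, 0xff, 0xff]

RES = [0x9e, 0x51, 0x97, 0x8a, 0xe3, 0x97, 0xff, 0xff]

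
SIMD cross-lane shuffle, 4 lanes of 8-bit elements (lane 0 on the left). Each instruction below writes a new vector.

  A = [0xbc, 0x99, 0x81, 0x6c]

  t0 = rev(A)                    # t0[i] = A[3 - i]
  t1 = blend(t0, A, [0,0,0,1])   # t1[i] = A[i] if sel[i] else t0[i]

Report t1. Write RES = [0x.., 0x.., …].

  t0: 6c 81 99 bc
  t1: 6c 81 99 6c

RES = [0x6c, 0x81, 0x99, 0x6c]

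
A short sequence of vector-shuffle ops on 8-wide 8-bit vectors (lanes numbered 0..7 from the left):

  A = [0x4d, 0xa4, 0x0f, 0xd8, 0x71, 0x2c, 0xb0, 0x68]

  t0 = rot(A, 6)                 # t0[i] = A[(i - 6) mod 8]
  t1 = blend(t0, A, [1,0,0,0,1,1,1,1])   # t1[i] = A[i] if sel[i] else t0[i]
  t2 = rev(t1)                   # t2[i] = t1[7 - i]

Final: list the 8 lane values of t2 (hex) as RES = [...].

  t0: 0f d8 71 2c b0 68 4d a4
  t1: 4d d8 71 2c 71 2c b0 68
  t2: 68 b0 2c 71 2c 71 d8 4d

RES = [ 0x68  0xb0  0x2c  0x71  0x2c  0x71  0xd8  0x4d ]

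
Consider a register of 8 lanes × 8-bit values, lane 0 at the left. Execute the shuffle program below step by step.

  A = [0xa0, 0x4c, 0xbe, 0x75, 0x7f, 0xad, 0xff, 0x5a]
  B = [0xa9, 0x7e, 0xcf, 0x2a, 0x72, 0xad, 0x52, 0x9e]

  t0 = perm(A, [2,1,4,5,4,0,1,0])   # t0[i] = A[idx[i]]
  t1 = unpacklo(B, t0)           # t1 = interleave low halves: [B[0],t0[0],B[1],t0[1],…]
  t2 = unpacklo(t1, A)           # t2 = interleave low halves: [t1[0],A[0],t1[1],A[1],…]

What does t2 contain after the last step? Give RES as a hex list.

RES = [0xa9, 0xa0, 0xbe, 0x4c, 0x7e, 0xbe, 0x4c, 0x75]

t0 = [0xbe, 0x4c, 0x7f, 0xad, 0x7f, 0xa0, 0x4c, 0xa0]
t1 = [0xa9, 0xbe, 0x7e, 0x4c, 0xcf, 0x7f, 0x2a, 0xad]
t2 = [0xa9, 0xa0, 0xbe, 0x4c, 0x7e, 0xbe, 0x4c, 0x75]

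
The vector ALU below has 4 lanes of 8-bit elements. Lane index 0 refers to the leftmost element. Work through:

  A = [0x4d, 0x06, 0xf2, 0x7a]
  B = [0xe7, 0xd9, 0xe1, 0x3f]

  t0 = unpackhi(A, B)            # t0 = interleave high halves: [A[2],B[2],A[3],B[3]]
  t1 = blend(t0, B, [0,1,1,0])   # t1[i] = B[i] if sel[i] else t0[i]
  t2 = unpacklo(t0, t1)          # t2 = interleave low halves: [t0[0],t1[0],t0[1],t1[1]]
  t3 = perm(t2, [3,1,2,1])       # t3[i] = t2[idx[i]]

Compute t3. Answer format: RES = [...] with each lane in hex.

  t0: f2 e1 7a 3f
  t1: f2 d9 e1 3f
  t2: f2 f2 e1 d9
  t3: d9 f2 e1 f2

RES = [ 0xd9  0xf2  0xe1  0xf2 ]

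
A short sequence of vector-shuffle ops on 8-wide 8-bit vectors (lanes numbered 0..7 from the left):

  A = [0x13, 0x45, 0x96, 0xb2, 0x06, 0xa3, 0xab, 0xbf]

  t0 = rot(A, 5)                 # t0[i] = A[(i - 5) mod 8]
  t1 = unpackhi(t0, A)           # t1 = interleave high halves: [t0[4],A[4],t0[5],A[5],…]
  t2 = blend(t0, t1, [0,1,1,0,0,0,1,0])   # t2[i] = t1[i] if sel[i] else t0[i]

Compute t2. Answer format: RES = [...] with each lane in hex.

t0 = [0xb2, 0x06, 0xa3, 0xab, 0xbf, 0x13, 0x45, 0x96]
t1 = [0xbf, 0x06, 0x13, 0xa3, 0x45, 0xab, 0x96, 0xbf]
t2 = [0xb2, 0x06, 0x13, 0xab, 0xbf, 0x13, 0x96, 0x96]

RES = [ 0xb2  0x06  0x13  0xab  0xbf  0x13  0x96  0x96 ]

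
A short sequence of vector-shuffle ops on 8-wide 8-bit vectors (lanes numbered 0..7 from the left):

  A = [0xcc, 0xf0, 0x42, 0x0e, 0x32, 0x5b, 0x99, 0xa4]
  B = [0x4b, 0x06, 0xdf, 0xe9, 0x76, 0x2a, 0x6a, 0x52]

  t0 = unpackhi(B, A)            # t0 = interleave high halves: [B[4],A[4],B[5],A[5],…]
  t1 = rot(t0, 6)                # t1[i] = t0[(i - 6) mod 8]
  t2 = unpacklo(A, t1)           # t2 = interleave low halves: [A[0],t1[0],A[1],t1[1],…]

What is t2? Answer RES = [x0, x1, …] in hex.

  t0: 76 32 2a 5b 6a 99 52 a4
  t1: 2a 5b 6a 99 52 a4 76 32
  t2: cc 2a f0 5b 42 6a 0e 99

RES = [ 0xcc  0x2a  0xf0  0x5b  0x42  0x6a  0x0e  0x99 ]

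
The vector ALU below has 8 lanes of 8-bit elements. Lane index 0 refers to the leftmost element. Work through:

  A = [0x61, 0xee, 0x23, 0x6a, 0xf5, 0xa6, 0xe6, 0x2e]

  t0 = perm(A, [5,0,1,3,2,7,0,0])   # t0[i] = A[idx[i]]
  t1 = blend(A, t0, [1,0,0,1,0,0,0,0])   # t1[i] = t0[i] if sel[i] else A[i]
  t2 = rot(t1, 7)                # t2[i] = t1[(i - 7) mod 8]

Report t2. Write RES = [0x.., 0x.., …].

RES = [ 0xee  0x23  0x6a  0xf5  0xa6  0xe6  0x2e  0xa6 ]

→ t0 |a6|61|ee|6a|23|2e|61|61|
→ t1 |a6|ee|23|6a|f5|a6|e6|2e|
→ t2 |ee|23|6a|f5|a6|e6|2e|a6|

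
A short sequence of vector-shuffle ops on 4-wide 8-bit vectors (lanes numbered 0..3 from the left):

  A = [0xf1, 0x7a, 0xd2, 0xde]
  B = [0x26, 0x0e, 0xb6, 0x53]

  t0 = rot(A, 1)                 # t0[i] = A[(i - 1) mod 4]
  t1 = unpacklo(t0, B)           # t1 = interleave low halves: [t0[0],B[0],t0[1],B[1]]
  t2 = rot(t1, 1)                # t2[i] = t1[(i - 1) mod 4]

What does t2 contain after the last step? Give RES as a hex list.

RES = [0x0e, 0xde, 0x26, 0xf1]

  t0: de f1 7a d2
  t1: de 26 f1 0e
  t2: 0e de 26 f1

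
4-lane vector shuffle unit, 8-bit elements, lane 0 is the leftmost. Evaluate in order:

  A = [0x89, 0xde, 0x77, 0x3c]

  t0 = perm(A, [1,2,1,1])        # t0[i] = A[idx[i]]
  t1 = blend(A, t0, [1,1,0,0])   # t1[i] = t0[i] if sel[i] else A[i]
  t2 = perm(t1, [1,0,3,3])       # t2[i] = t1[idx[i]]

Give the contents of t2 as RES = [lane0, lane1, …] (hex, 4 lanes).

  t0: de 77 de de
  t1: de 77 77 3c
  t2: 77 de 3c 3c

RES = [ 0x77  0xde  0x3c  0x3c ]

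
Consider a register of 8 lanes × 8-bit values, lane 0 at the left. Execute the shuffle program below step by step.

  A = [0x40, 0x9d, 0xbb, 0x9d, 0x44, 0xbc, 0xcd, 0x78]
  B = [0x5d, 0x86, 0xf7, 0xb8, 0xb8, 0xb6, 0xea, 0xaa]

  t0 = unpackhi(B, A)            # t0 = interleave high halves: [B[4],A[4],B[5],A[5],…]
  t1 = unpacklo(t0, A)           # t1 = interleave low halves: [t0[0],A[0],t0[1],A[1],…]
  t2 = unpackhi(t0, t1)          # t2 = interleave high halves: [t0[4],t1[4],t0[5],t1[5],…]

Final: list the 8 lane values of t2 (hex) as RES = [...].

t0 = [0xb8, 0x44, 0xb6, 0xbc, 0xea, 0xcd, 0xaa, 0x78]
t1 = [0xb8, 0x40, 0x44, 0x9d, 0xb6, 0xbb, 0xbc, 0x9d]
t2 = [0xea, 0xb6, 0xcd, 0xbb, 0xaa, 0xbc, 0x78, 0x9d]

RES = [0xea, 0xb6, 0xcd, 0xbb, 0xaa, 0xbc, 0x78, 0x9d]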